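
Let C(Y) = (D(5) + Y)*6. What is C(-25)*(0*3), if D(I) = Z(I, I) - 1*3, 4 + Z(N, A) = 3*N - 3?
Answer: 0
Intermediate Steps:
Z(N, A) = -7 + 3*N (Z(N, A) = -4 + (3*N - 3) = -4 + (-3 + 3*N) = -7 + 3*N)
D(I) = -10 + 3*I (D(I) = (-7 + 3*I) - 1*3 = (-7 + 3*I) - 3 = -10 + 3*I)
C(Y) = 30 + 6*Y (C(Y) = ((-10 + 3*5) + Y)*6 = ((-10 + 15) + Y)*6 = (5 + Y)*6 = 30 + 6*Y)
C(-25)*(0*3) = (30 + 6*(-25))*(0*3) = (30 - 150)*0 = -120*0 = 0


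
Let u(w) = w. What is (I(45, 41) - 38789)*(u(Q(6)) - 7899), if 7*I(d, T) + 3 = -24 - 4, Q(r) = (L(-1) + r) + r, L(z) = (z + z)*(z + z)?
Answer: 2140660182/7 ≈ 3.0581e+8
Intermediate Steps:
L(z) = 4*z² (L(z) = (2*z)*(2*z) = 4*z²)
Q(r) = 4 + 2*r (Q(r) = (4*(-1)² + r) + r = (4*1 + r) + r = (4 + r) + r = 4 + 2*r)
I(d, T) = -31/7 (I(d, T) = -3/7 + (-24 - 4)/7 = -3/7 + (⅐)*(-28) = -3/7 - 4 = -31/7)
(I(45, 41) - 38789)*(u(Q(6)) - 7899) = (-31/7 - 38789)*((4 + 2*6) - 7899) = -271554*((4 + 12) - 7899)/7 = -271554*(16 - 7899)/7 = -271554/7*(-7883) = 2140660182/7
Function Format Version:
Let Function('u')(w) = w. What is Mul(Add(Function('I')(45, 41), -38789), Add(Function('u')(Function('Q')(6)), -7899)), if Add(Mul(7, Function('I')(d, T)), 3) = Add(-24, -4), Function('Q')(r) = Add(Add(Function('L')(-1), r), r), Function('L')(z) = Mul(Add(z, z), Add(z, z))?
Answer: Rational(2140660182, 7) ≈ 3.0581e+8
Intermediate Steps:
Function('L')(z) = Mul(4, Pow(z, 2)) (Function('L')(z) = Mul(Mul(2, z), Mul(2, z)) = Mul(4, Pow(z, 2)))
Function('Q')(r) = Add(4, Mul(2, r)) (Function('Q')(r) = Add(Add(Mul(4, Pow(-1, 2)), r), r) = Add(Add(Mul(4, 1), r), r) = Add(Add(4, r), r) = Add(4, Mul(2, r)))
Function('I')(d, T) = Rational(-31, 7) (Function('I')(d, T) = Add(Rational(-3, 7), Mul(Rational(1, 7), Add(-24, -4))) = Add(Rational(-3, 7), Mul(Rational(1, 7), -28)) = Add(Rational(-3, 7), -4) = Rational(-31, 7))
Mul(Add(Function('I')(45, 41), -38789), Add(Function('u')(Function('Q')(6)), -7899)) = Mul(Add(Rational(-31, 7), -38789), Add(Add(4, Mul(2, 6)), -7899)) = Mul(Rational(-271554, 7), Add(Add(4, 12), -7899)) = Mul(Rational(-271554, 7), Add(16, -7899)) = Mul(Rational(-271554, 7), -7883) = Rational(2140660182, 7)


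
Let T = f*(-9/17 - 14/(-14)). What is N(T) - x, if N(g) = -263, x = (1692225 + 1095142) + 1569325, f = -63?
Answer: -4356955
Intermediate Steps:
T = -504/17 (T = -63*(-9/17 - 14/(-14)) = -63*(-9*1/17 - 14*(-1/14)) = -63*(-9/17 + 1) = -63*8/17 = -504/17 ≈ -29.647)
x = 4356692 (x = 2787367 + 1569325 = 4356692)
N(T) - x = -263 - 1*4356692 = -263 - 4356692 = -4356955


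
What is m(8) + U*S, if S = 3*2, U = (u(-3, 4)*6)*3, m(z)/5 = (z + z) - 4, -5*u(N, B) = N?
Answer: 624/5 ≈ 124.80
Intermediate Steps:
u(N, B) = -N/5
m(z) = -20 + 10*z (m(z) = 5*((z + z) - 4) = 5*(2*z - 4) = 5*(-4 + 2*z) = -20 + 10*z)
U = 54/5 (U = (-⅕*(-3)*6)*3 = ((⅗)*6)*3 = (18/5)*3 = 54/5 ≈ 10.800)
S = 6
m(8) + U*S = (-20 + 10*8) + (54/5)*6 = (-20 + 80) + 324/5 = 60 + 324/5 = 624/5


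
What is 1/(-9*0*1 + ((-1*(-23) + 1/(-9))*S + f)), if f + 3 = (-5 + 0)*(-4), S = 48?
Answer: 3/3347 ≈ 0.00089633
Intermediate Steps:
f = 17 (f = -3 + (-5 + 0)*(-4) = -3 - 5*(-4) = -3 + 20 = 17)
1/(-9*0*1 + ((-1*(-23) + 1/(-9))*S + f)) = 1/(-9*0*1 + ((-1*(-23) + 1/(-9))*48 + 17)) = 1/(0*1 + ((23 - ⅑)*48 + 17)) = 1/(0 + ((206/9)*48 + 17)) = 1/(0 + (3296/3 + 17)) = 1/(0 + 3347/3) = 1/(3347/3) = 3/3347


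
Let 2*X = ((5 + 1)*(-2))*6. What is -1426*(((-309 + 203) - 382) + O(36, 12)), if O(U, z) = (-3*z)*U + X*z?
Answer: 3160016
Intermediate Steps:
X = -36 (X = (((5 + 1)*(-2))*6)/2 = ((6*(-2))*6)/2 = (-12*6)/2 = (½)*(-72) = -36)
O(U, z) = -36*z - 3*U*z (O(U, z) = (-3*z)*U - 36*z = -3*U*z - 36*z = -36*z - 3*U*z)
-1426*(((-309 + 203) - 382) + O(36, 12)) = -1426*(((-309 + 203) - 382) - 3*12*(12 + 36)) = -1426*((-106 - 382) - 3*12*48) = -1426*(-488 - 1728) = -1426*(-2216) = 3160016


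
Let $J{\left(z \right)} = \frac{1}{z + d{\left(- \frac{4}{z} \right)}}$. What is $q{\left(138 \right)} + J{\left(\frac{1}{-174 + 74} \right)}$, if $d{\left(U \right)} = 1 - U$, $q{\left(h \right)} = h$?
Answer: $\frac{5506238}{39901} \approx 138.0$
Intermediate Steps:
$J{\left(z \right)} = \frac{1}{1 + z + \frac{4}{z}}$ ($J{\left(z \right)} = \frac{1}{z + \left(1 - - \frac{4}{z}\right)} = \frac{1}{z + \left(1 + \frac{4}{z}\right)} = \frac{1}{1 + z + \frac{4}{z}}$)
$q{\left(138 \right)} + J{\left(\frac{1}{-174 + 74} \right)} = 138 + \frac{1}{\left(-174 + 74\right) \left(4 + \frac{1 + \frac{1}{-174 + 74}}{-174 + 74}\right)} = 138 + \frac{1}{\left(-100\right) \left(4 + \frac{1 + \frac{1}{-100}}{-100}\right)} = 138 - \frac{1}{100 \left(4 - \frac{1 - \frac{1}{100}}{100}\right)} = 138 - \frac{1}{100 \left(4 - \frac{99}{10000}\right)} = 138 - \frac{1}{100 \cdot \frac{39901}{10000}} = 138 - \frac{100}{39901} = \frac{5506238}{39901}$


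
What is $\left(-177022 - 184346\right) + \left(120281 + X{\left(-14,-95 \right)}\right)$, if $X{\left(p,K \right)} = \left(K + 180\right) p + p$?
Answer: $-242291$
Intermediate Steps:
$X{\left(p,K \right)} = p + p \left(180 + K\right)$ ($X{\left(p,K \right)} = \left(180 + K\right) p + p = p \left(180 + K\right) + p = p + p \left(180 + K\right)$)
$\left(-177022 - 184346\right) + \left(120281 + X{\left(-14,-95 \right)}\right) = \left(-177022 - 184346\right) + \left(120281 - 14 \left(181 - 95\right)\right) = -361368 + \left(120281 - 1204\right) = -361368 + 119077 = -242291$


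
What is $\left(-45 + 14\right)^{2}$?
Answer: $961$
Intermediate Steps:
$\left(-45 + 14\right)^{2} = \left(-31\right)^{2} = 961$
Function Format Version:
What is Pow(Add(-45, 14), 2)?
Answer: 961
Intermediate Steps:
Pow(Add(-45, 14), 2) = Pow(-31, 2) = 961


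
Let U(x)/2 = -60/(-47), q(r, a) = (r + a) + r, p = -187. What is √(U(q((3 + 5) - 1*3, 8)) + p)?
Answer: I*√407443/47 ≈ 13.581*I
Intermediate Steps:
q(r, a) = a + 2*r (q(r, a) = (a + r) + r = a + 2*r)
U(x) = 120/47 (U(x) = 2*(-60/(-47)) = 2*(-60*(-1/47)) = 2*(60/47) = 120/47)
√(U(q((3 + 5) - 1*3, 8)) + p) = √(120/47 - 187) = √(-8669/47) = I*√407443/47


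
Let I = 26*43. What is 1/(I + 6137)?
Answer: 1/7255 ≈ 0.00013784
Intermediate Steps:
I = 1118
1/(I + 6137) = 1/(1118 + 6137) = 1/7255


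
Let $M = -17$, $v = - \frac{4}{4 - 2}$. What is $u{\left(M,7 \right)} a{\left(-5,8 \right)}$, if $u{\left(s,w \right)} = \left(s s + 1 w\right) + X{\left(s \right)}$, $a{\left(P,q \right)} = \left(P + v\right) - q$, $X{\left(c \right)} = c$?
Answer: $-4185$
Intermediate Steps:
$v = -2$ ($v = - \frac{4}{2} = \left(-4\right) \frac{1}{2} = -2$)
$a{\left(P,q \right)} = -2 + P - q$ ($a{\left(P,q \right)} = \left(P - 2\right) - q = \left(-2 + P\right) - q = -2 + P - q$)
$u{\left(s,w \right)} = s + w + s^{2}$ ($u{\left(s,w \right)} = \left(s s + 1 w\right) + s = \left(s^{2} + w\right) + s = \left(w + s^{2}\right) + s = s + w + s^{2}$)
$u{\left(M,7 \right)} a{\left(-5,8 \right)} = \left(-17 + 7 + \left(-17\right)^{2}\right) \left(-2 - 5 - 8\right) = \left(-17 + 7 + 289\right) \left(-2 - 5 - 8\right) = 279 \left(-15\right) = -4185$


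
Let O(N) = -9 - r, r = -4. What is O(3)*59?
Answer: -295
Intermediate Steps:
O(N) = -5 (O(N) = -9 - 1*(-4) = -9 + 4 = -5)
O(3)*59 = -5*59 = -295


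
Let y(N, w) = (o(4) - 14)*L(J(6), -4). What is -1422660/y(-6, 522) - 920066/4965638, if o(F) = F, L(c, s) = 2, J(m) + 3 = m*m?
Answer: 176609903894/2482819 ≈ 71133.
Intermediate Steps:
J(m) = -3 + m² (J(m) = -3 + m*m = -3 + m²)
y(N, w) = -20 (y(N, w) = (4 - 14)*2 = -10*2 = -20)
-1422660/y(-6, 522) - 920066/4965638 = -1422660/(-20) - 920066/4965638 = -1422660*(-1/20) - 920066*1/4965638 = 71133 - 460033/2482819 = 176609903894/2482819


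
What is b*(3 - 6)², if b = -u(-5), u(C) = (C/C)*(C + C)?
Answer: 90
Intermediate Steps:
u(C) = 2*C (u(C) = 1*(2*C) = 2*C)
b = 10 (b = -2*(-5) = -1*(-10) = 10)
b*(3 - 6)² = 10*(3 - 6)² = 10*(-3)² = 10*9 = 90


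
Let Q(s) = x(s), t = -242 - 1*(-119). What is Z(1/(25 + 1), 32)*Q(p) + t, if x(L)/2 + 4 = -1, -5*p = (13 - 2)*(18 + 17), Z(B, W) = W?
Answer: -443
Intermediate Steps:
p = -77 (p = -(13 - 2)*(18 + 17)/5 = -11*35/5 = -⅕*385 = -77)
x(L) = -10 (x(L) = -8 + 2*(-1) = -8 - 2 = -10)
t = -123 (t = -242 + 119 = -123)
Q(s) = -10
Z(1/(25 + 1), 32)*Q(p) + t = 32*(-10) - 123 = -320 - 123 = -443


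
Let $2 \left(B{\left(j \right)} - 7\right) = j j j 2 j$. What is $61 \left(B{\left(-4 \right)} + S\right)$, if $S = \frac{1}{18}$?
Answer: $\frac{288835}{18} \approx 16046.0$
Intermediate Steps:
$B{\left(j \right)} = 7 + j^{4}$ ($B{\left(j \right)} = 7 + \frac{j j j 2 j}{2} = 7 + \frac{j j^{2} \cdot 2 j}{2} = 7 + \frac{j 2 j^{2} j}{2} = 7 + \frac{2 j^{3} j}{2} = 7 + \frac{2 j^{4}}{2} = 7 + j^{4}$)
$S = \frac{1}{18} \approx 0.055556$
$61 \left(B{\left(-4 \right)} + S\right) = 61 \left(\left(7 + \left(-4\right)^{4}\right) + \frac{1}{18}\right) = 61 \left(\left(7 + 256\right) + \frac{1}{18}\right) = 61 \left(263 + \frac{1}{18}\right) = 61 \cdot \frac{4735}{18} = \frac{288835}{18}$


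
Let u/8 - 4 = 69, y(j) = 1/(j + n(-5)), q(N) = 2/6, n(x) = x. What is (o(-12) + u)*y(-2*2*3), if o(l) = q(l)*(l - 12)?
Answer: -576/17 ≈ -33.882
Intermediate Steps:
q(N) = ⅓ (q(N) = 2*(⅙) = ⅓)
y(j) = 1/(-5 + j) (y(j) = 1/(j - 5) = 1/(-5 + j))
o(l) = -4 + l/3 (o(l) = (l - 12)/3 = (-12 + l)/3 = -4 + l/3)
u = 584 (u = 32 + 8*69 = 32 + 552 = 584)
(o(-12) + u)*y(-2*2*3) = ((-4 + (⅓)*(-12)) + 584)/(-5 - 2*2*3) = ((-4 - 4) + 584)/(-5 - 4*3) = (-8 + 584)/(-5 - 12) = 576/(-17) = 576*(-1/17) = -576/17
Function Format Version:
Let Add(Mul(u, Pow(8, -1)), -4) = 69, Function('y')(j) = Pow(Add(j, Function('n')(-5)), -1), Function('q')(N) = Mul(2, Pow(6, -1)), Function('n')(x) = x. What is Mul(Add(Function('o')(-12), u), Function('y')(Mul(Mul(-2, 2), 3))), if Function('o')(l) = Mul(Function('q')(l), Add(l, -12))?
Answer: Rational(-576, 17) ≈ -33.882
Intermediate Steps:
Function('q')(N) = Rational(1, 3) (Function('q')(N) = Mul(2, Rational(1, 6)) = Rational(1, 3))
Function('y')(j) = Pow(Add(-5, j), -1) (Function('y')(j) = Pow(Add(j, -5), -1) = Pow(Add(-5, j), -1))
Function('o')(l) = Add(-4, Mul(Rational(1, 3), l)) (Function('o')(l) = Mul(Rational(1, 3), Add(l, -12)) = Mul(Rational(1, 3), Add(-12, l)) = Add(-4, Mul(Rational(1, 3), l)))
u = 584 (u = Add(32, Mul(8, 69)) = Add(32, 552) = 584)
Mul(Add(Function('o')(-12), u), Function('y')(Mul(Mul(-2, 2), 3))) = Mul(Add(Add(-4, Mul(Rational(1, 3), -12)), 584), Pow(Add(-5, Mul(Mul(-2, 2), 3)), -1)) = Mul(Add(Add(-4, -4), 584), Pow(Add(-5, Mul(-4, 3)), -1)) = Mul(Add(-8, 584), Pow(Add(-5, -12), -1)) = Mul(576, Pow(-17, -1)) = Mul(576, Rational(-1, 17)) = Rational(-576, 17)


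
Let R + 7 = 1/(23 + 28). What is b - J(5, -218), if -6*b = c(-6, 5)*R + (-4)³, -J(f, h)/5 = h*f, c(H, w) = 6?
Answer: -92350/17 ≈ -5432.4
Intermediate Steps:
R = -356/51 (R = -7 + 1/(23 + 28) = -7 + 1/51 = -356/51 ≈ -6.9804)
J(f, h) = -5*f*h (J(f, h) = -5*h*f = -5*f*h)
b = 300/17 (b = -(6*(-356/51) + (-4)³)/6 = -(-712/17 - 64)/6 = -⅙*(-1800/17) = 300/17 ≈ 17.647)
b - J(5, -218) = 300/17 - (-5)*5*(-218) = 300/17 - 1*5450 = 300/17 - 5450 = -92350/17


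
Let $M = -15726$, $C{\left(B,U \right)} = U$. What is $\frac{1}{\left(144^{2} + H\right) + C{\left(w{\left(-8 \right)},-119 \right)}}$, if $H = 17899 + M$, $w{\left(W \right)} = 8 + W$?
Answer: $\frac{1}{22790} \approx 4.3879 \cdot 10^{-5}$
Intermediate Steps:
$H = 2173$ ($H = 17899 - 15726 = 2173$)
$\frac{1}{\left(144^{2} + H\right) + C{\left(w{\left(-8 \right)},-119 \right)}} = \frac{1}{\left(144^{2} + 2173\right) - 119} = \frac{1}{\left(20736 + 2173\right) - 119} = \frac{1}{22909 - 119} = \frac{1}{22790}$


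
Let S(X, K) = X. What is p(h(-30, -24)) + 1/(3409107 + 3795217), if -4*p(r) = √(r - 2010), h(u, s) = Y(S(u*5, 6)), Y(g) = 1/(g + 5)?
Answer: 1/7204324 - I*√42260395/580 ≈ 1.3881e-7 - 11.208*I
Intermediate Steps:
Y(g) = 1/(5 + g)
h(u, s) = 1/(5 + 5*u) (h(u, s) = 1/(5 + u*5) = 1/(5 + 5*u))
p(r) = -√(-2010 + r)/4 (p(r) = -√(r - 2010)/4 = -√(-2010 + r)/4)
p(h(-30, -24)) + 1/(3409107 + 3795217) = -√(-2010 + 1/(5*(1 - 30)))/4 + 1/(3409107 + 3795217) = -√(-2010 + (⅕)/(-29))/4 + 1/7204324 = -√(-2010 + (⅕)*(-1/29))/4 + 1/7204324 = -√(-2010 - 1/145)/4 + 1/7204324 = -I*√42260395/580 + 1/7204324 = 1/7204324 - I*√42260395/580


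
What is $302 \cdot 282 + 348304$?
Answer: $433468$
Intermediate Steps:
$302 \cdot 282 + 348304 = 85164 + 348304 = 433468$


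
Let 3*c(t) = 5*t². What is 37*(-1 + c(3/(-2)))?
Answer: 407/4 ≈ 101.75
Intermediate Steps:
c(t) = 5*t²/3 (c(t) = (5*t²)/3 = 5*t²/3)
37*(-1 + c(3/(-2))) = 37*(-1 + 5*(3/(-2))²/3) = 37*(-1 + 5*(3*(-½))²/3) = 37*(-1 + 5*(-3/2)²/3) = 37*(-1 + (5/3)*(9/4)) = 37*(-1 + 15/4) = 37*(11/4) = 407/4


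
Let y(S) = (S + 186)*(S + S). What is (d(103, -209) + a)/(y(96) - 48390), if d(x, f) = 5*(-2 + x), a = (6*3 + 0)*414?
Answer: 7957/5754 ≈ 1.3829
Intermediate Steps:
y(S) = 2*S*(186 + S) (y(S) = (186 + S)*(2*S) = 2*S*(186 + S))
a = 7452 (a = (18 + 0)*414 = 18*414 = 7452)
d(x, f) = -10 + 5*x
(d(103, -209) + a)/(y(96) - 48390) = ((-10 + 5*103) + 7452)/(2*96*(186 + 96) - 48390) = ((-10 + 515) + 7452)/(2*96*282 - 48390) = (505 + 7452)/(54144 - 48390) = 7957/5754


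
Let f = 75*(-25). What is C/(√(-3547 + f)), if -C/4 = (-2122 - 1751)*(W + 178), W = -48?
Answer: -1006980*I*√5422/2711 ≈ -27351.0*I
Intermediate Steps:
f = -1875
C = 2013960 (C = -4*(-2122 - 1751)*(-48 + 178) = -(-15492)*130 = -4*(-503490) = 2013960)
C/(√(-3547 + f)) = 2013960/(√(-3547 - 1875)) = 2013960/(√(-5422)) = 2013960/((I*√5422)) = 2013960*(-I*√5422/5422) = -1006980*I*√5422/2711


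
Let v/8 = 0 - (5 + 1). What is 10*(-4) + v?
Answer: -88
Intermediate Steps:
v = -48 (v = 8*(0 - (5 + 1)) = 8*(0 - 1*6) = 8*(0 - 6) = 8*(-6) = -48)
10*(-4) + v = 10*(-4) - 48 = -40 - 48 = -88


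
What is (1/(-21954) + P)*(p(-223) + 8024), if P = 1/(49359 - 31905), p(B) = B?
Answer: 975125/10644031 ≈ 0.091612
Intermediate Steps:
P = 1/17454 ≈ 5.7293e-5
(1/(-21954) + P)*(p(-223) + 8024) = (1/(-21954) + 1/17454)*(-223 + 8024) = (-1/21954 + 1/17454)*7801 = (125/10644031)*7801 = 975125/10644031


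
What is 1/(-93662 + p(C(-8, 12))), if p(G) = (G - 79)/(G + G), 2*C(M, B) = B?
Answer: -12/1124017 ≈ -1.0676e-5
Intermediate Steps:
C(M, B) = B/2
p(G) = (-79 + G)/(2*G) (p(G) = (-79 + G)/((2*G)) = (-79 + G)*(1/(2*G)) = (-79 + G)/(2*G))
1/(-93662 + p(C(-8, 12))) = 1/(-93662 + (-79 + (½)*12)/(2*(((½)*12)))) = 1/(-93662 + (½)*(-79 + 6)/6) = 1/(-93662 + (½)*(⅙)*(-73)) = 1/(-93662 - 73/12) = 1/(-1124017/12) = -12/1124017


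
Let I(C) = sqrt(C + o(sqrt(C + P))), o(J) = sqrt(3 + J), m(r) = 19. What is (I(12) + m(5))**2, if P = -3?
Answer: (19 + sqrt(12 + sqrt(6)))**2 ≈ 519.90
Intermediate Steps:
I(C) = sqrt(C + sqrt(3 + sqrt(-3 + C))) (I(C) = sqrt(C + sqrt(3 + sqrt(C - 3))) = sqrt(C + sqrt(3 + sqrt(-3 + C))))
(I(12) + m(5))**2 = (sqrt(12 + sqrt(3 + sqrt(-3 + 12))) + 19)**2 = (sqrt(12 + sqrt(3 + sqrt(9))) + 19)**2 = (sqrt(12 + sqrt(3 + 3)) + 19)**2 = (sqrt(12 + sqrt(6)) + 19)**2 = (19 + sqrt(12 + sqrt(6)))**2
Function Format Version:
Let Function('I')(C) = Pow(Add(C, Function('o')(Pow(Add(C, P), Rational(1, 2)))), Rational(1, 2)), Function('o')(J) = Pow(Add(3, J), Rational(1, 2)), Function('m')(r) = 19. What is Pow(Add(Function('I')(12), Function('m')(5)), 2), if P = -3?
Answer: Pow(Add(19, Pow(Add(12, Pow(6, Rational(1, 2))), Rational(1, 2))), 2) ≈ 519.90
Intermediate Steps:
Function('I')(C) = Pow(Add(C, Pow(Add(3, Pow(Add(-3, C), Rational(1, 2))), Rational(1, 2))), Rational(1, 2)) (Function('I')(C) = Pow(Add(C, Pow(Add(3, Pow(Add(C, -3), Rational(1, 2))), Rational(1, 2))), Rational(1, 2)) = Pow(Add(C, Pow(Add(3, Pow(Add(-3, C), Rational(1, 2))), Rational(1, 2))), Rational(1, 2)))
Pow(Add(Function('I')(12), Function('m')(5)), 2) = Pow(Add(Pow(Add(12, Pow(Add(3, Pow(Add(-3, 12), Rational(1, 2))), Rational(1, 2))), Rational(1, 2)), 19), 2) = Pow(Add(Pow(Add(12, Pow(Add(3, Pow(9, Rational(1, 2))), Rational(1, 2))), Rational(1, 2)), 19), 2) = Pow(Add(Pow(Add(12, Pow(Add(3, 3), Rational(1, 2))), Rational(1, 2)), 19), 2) = Pow(Add(Pow(Add(12, Pow(6, Rational(1, 2))), Rational(1, 2)), 19), 2) = Pow(Add(19, Pow(Add(12, Pow(6, Rational(1, 2))), Rational(1, 2))), 2)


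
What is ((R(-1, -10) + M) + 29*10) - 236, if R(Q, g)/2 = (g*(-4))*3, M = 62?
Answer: 356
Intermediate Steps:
R(Q, g) = -24*g (R(Q, g) = 2*((g*(-4))*3) = 2*(-4*g*3) = 2*(-12*g) = -24*g)
((R(-1, -10) + M) + 29*10) - 236 = ((-24*(-10) + 62) + 29*10) - 236 = ((240 + 62) + 290) - 236 = (302 + 290) - 236 = 592 - 236 = 356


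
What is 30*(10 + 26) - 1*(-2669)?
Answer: 3749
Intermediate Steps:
30*(10 + 26) - 1*(-2669) = 30*36 + 2669 = 1080 + 2669 = 3749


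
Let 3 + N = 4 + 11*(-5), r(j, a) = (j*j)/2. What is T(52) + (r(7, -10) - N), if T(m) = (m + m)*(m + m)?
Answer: 21789/2 ≈ 10895.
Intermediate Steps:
r(j, a) = j²/2 (r(j, a) = j²*(½) = j²/2)
N = -54 (N = -3 + (4 + 11*(-5)) = -3 + (4 - 55) = -3 - 51 = -54)
T(m) = 4*m² (T(m) = (2*m)*(2*m) = 4*m²)
T(52) + (r(7, -10) - N) = 4*52² + ((½)*7² - 1*(-54)) = 4*2704 + ((½)*49 + 54) = 10816 + (49/2 + 54) = 10816 + 157/2 = 21789/2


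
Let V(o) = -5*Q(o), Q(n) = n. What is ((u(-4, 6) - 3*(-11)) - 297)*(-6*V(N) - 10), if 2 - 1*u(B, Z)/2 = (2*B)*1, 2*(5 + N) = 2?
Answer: 31720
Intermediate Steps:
N = -4 (N = -5 + (½)*2 = -5 + 1 = -4)
V(o) = -5*o
u(B, Z) = 4 - 4*B (u(B, Z) = 4 - 2*2*B = 4 - 4*B)
((u(-4, 6) - 3*(-11)) - 297)*(-6*V(N) - 10) = (((4 - 4*(-4)) - 3*(-11)) - 297)*(-(-30)*(-4) - 10) = (((4 + 16) + 33) - 297)*(-6*20 - 10) = ((20 + 33) - 297)*(-120 - 10) = (53 - 297)*(-130) = -244*(-130) = 31720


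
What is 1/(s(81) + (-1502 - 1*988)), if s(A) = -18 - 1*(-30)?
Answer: -1/2478 ≈ -0.00040355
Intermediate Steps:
s(A) = 12 (s(A) = -18 + 30 = 12)
1/(s(81) + (-1502 - 1*988)) = 1/(12 + (-1502 - 1*988)) = 1/(12 + (-1502 - 988)) = 1/(12 - 2490) = 1/(-2478) = -1/2478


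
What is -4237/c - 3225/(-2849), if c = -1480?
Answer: 455249/113960 ≈ 3.9948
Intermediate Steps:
-4237/c - 3225/(-2849) = -4237/(-1480) - 3225/(-2849) = -4237*(-1/1480) - 3225*(-1/2849) = 4237/1480 + 3225/2849 = 455249/113960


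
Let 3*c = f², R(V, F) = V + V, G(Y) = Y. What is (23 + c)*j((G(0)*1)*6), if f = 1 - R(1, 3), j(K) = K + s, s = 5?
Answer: 350/3 ≈ 116.67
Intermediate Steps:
R(V, F) = 2*V
j(K) = 5 + K (j(K) = K + 5 = 5 + K)
f = -1 (f = 1 - 2 = -1)
c = ⅓ (c = (⅓)*(-1)² = (⅓)*1 = ⅓ ≈ 0.33333)
(23 + c)*j((G(0)*1)*6) = (23 + ⅓)*(5 + (0*1)*6) = 70*(5 + 0*6)/3 = 70*(5 + 0)/3 = (70/3)*5 = 350/3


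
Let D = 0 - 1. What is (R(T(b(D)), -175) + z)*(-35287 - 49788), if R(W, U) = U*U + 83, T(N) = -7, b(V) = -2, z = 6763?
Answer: -3187845325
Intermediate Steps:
D = -1
R(W, U) = 83 + U² (R(W, U) = U² + 83 = 83 + U²)
(R(T(b(D)), -175) + z)*(-35287 - 49788) = ((83 + (-175)²) + 6763)*(-35287 - 49788) = ((83 + 30625) + 6763)*(-85075) = (30708 + 6763)*(-85075) = 37471*(-85075) = -3187845325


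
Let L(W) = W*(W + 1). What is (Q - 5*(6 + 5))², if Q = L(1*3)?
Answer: 1849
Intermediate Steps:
L(W) = W*(1 + W)
Q = 12 (Q = (1*3)*(1 + 1*3) = 3*(1 + 3) = 3*4 = 12)
(Q - 5*(6 + 5))² = (12 - 5*(6 + 5))² = (12 - 5*11)² = (12 - 55)² = (-43)² = 1849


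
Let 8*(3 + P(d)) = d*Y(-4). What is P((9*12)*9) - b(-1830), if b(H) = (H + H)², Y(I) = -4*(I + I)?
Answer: -13391715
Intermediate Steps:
Y(I) = -8*I
b(H) = 4*H² (b(H) = (2*H)² = 4*H²)
P(d) = -3 + 4*d (P(d) = -3 + (d*(-8*(-4)))/8 = -3 + (d*32)/8 = -3 + (32*d)/8 = -3 + 4*d)
P((9*12)*9) - b(-1830) = (-3 + 4*((9*12)*9)) - 4*(-1830)² = (-3 + 4*(108*9)) - 4*3348900 = (-3 + 4*972) - 1*13395600 = (-3 + 3888) - 13395600 = 3885 - 13395600 = -13391715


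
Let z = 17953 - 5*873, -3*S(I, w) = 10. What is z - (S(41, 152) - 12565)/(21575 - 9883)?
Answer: 476650393/35076 ≈ 13589.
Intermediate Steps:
S(I, w) = -10/3 (S(I, w) = -⅓*10 = -10/3)
z = 13588 (z = 17953 - 1*4365 = 17953 - 4365 = 13588)
z - (S(41, 152) - 12565)/(21575 - 9883) = 13588 - (-10/3 - 12565)/(21575 - 9883) = 13588 - (-37705)/(3*11692) = 13588 - 1*(-37705/35076) = 13588 + 37705/35076 = 476650393/35076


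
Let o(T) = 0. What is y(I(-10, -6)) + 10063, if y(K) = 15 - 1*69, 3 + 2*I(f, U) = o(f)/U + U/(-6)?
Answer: 10009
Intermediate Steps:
I(f, U) = -3/2 - U/12 (I(f, U) = -3/2 + (0/U + U/(-6))/2 = -3/2 + (0 + U*(-1/6))/2 = -3/2 + (0 - U/6)/2 = -3/2 + (-U/6)/2 = -3/2 - U/12)
y(K) = -54 (y(K) = 15 - 69 = -54)
y(I(-10, -6)) + 10063 = -54 + 10063 = 10009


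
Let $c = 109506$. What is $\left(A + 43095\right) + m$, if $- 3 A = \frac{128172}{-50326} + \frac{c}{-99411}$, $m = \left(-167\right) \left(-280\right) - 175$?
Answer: $\frac{224335678209848}{2501478993} \approx 89681.0$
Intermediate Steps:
$m = 46585$ ($m = 46760 - 175 = 46585$)
$A = \frac{3042117608}{2501478993}$ ($A = - \frac{\frac{128172}{-50326} + \frac{109506}{-99411}}{3} = - \frac{128172 \left(- \frac{1}{50326}\right) + 109506 \left(- \frac{1}{99411}\right)}{3} = - \frac{- \frac{64086}{25163} - \frac{36502}{33137}}{3} = \left(- \frac{1}{3}\right) \left(- \frac{3042117608}{833826331}\right) = \frac{3042117608}{2501478993} \approx 1.2161$)
$\left(A + 43095\right) + m = \left(\frac{3042117608}{2501478993} + 43095\right) + 46585 = \frac{107804279320943}{2501478993} + 46585 = \frac{224335678209848}{2501478993}$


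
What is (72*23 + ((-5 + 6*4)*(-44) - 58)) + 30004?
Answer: 30766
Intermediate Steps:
(72*23 + ((-5 + 6*4)*(-44) - 58)) + 30004 = (1656 + ((-5 + 24)*(-44) - 58)) + 30004 = (1656 + (19*(-44) - 58)) + 30004 = (1656 + (-836 - 58)) + 30004 = (1656 - 894) + 30004 = 762 + 30004 = 30766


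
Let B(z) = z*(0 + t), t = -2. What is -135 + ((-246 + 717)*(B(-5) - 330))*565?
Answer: -85156935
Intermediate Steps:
B(z) = -2*z (B(z) = z*(0 - 2) = z*(-2) = -2*z)
-135 + ((-246 + 717)*(B(-5) - 330))*565 = -135 + ((-246 + 717)*(-2*(-5) - 330))*565 = -135 + (471*(10 - 330))*565 = -135 + (471*(-320))*565 = -135 - 150720*565 = -135 - 85156800 = -85156935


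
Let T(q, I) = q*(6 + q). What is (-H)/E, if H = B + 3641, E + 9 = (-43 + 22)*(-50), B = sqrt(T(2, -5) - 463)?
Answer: -3641/1041 - I*sqrt(447)/1041 ≈ -3.4976 - 0.02031*I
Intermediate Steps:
B = I*sqrt(447) (B = sqrt(2*(6 + 2) - 463) = sqrt(2*8 - 463) = sqrt(16 - 463) = sqrt(-447) = I*sqrt(447) ≈ 21.142*I)
E = 1041 (E = -9 + (-43 + 22)*(-50) = -9 - 21*(-50) = -9 + 1050 = 1041)
H = 3641 + I*sqrt(447) (H = I*sqrt(447) + 3641 = 3641 + I*sqrt(447) ≈ 3641.0 + 21.142*I)
(-H)/E = -(3641 + I*sqrt(447))/1041 = (-3641 - I*sqrt(447))*(1/1041) = -3641/1041 - I*sqrt(447)/1041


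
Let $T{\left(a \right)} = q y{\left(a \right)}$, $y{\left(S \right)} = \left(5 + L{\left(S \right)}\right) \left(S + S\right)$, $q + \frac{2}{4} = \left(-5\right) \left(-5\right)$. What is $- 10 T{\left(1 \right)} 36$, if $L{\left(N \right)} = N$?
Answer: $-105840$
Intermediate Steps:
$q = \frac{49}{2}$ ($q = - \frac{1}{2} - -25 = - \frac{1}{2} + 25 = \frac{49}{2} \approx 24.5$)
$y{\left(S \right)} = 2 S \left(5 + S\right)$ ($y{\left(S \right)} = \left(5 + S\right) \left(S + S\right) = \left(5 + S\right) 2 S = 2 S \left(5 + S\right)$)
$T{\left(a \right)} = 49 a \left(5 + a\right)$ ($T{\left(a \right)} = \frac{49 \cdot 2 a \left(5 + a\right)}{2} = 49 a \left(5 + a\right)$)
$- 10 T{\left(1 \right)} 36 = - 10 \cdot 49 \cdot 1 \left(5 + 1\right) 36 = - 10 \cdot 49 \cdot 1 \cdot 6 \cdot 36 = \left(-10\right) 294 \cdot 36 = \left(-2940\right) 36 = -105840$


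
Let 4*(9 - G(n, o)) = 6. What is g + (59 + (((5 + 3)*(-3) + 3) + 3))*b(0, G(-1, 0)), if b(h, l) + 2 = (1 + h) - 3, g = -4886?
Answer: -5050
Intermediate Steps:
G(n, o) = 15/2 (G(n, o) = 9 - 1/4*6 = 9 - 3/2 = 15/2)
b(h, l) = -4 + h (b(h, l) = -2 + ((1 + h) - 3) = -2 + (-2 + h) = -4 + h)
g + (59 + (((5 + 3)*(-3) + 3) + 3))*b(0, G(-1, 0)) = -4886 + (59 + (((5 + 3)*(-3) + 3) + 3))*(-4 + 0) = -4886 + (59 + ((8*(-3) + 3) + 3))*(-4) = -4886 + (59 + ((-24 + 3) + 3))*(-4) = -4886 + (59 + (-21 + 3))*(-4) = -4886 + (59 - 18)*(-4) = -4886 + 41*(-4) = -4886 - 164 = -5050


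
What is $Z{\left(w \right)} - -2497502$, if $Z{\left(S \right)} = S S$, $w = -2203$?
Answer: $7350711$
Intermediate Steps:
$Z{\left(S \right)} = S^{2}$
$Z{\left(w \right)} - -2497502 = \left(-2203\right)^{2} - -2497502 = 4853209 + 2497502 = 7350711$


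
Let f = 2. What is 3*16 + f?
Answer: 50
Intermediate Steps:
3*16 + f = 3*16 + 2 = 48 + 2 = 50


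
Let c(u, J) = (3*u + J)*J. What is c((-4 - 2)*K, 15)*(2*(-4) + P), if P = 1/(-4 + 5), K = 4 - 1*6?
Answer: -5355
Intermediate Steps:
K = -2 (K = 4 - 6 = -2)
P = 1 (P = 1/1 = 1)
c(u, J) = J*(J + 3*u) (c(u, J) = (J + 3*u)*J = J*(J + 3*u))
c((-4 - 2)*K, 15)*(2*(-4) + P) = (15*(15 + 3*((-4 - 2)*(-2))))*(2*(-4) + 1) = (15*(15 + 3*(-6*(-2))))*(-8 + 1) = (15*(15 + 3*12))*(-7) = (15*(15 + 36))*(-7) = (15*51)*(-7) = 765*(-7) = -5355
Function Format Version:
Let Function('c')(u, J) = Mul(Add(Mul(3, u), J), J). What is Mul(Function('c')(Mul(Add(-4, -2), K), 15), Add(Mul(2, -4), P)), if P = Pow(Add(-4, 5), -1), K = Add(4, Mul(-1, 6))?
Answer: -5355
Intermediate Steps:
K = -2 (K = Add(4, -6) = -2)
P = 1 (P = Pow(1, -1) = 1)
Function('c')(u, J) = Mul(J, Add(J, Mul(3, u))) (Function('c')(u, J) = Mul(Add(J, Mul(3, u)), J) = Mul(J, Add(J, Mul(3, u))))
Mul(Function('c')(Mul(Add(-4, -2), K), 15), Add(Mul(2, -4), P)) = Mul(Mul(15, Add(15, Mul(3, Mul(Add(-4, -2), -2)))), Add(Mul(2, -4), 1)) = Mul(Mul(15, Add(15, Mul(3, Mul(-6, -2)))), Add(-8, 1)) = Mul(Mul(15, Add(15, Mul(3, 12))), -7) = Mul(Mul(15, Add(15, 36)), -7) = Mul(Mul(15, 51), -7) = Mul(765, -7) = -5355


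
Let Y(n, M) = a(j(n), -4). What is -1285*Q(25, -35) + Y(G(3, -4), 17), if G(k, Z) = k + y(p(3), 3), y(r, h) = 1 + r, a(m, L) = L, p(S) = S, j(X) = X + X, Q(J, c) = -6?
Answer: 7706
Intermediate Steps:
j(X) = 2*X
G(k, Z) = 4 + k (G(k, Z) = k + (1 + 3) = k + 4 = 4 + k)
Y(n, M) = -4
-1285*Q(25, -35) + Y(G(3, -4), 17) = -1285*(-6) - 4 = 7710 - 4 = 7706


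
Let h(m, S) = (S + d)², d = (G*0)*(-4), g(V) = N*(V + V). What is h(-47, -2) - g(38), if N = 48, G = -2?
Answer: -3644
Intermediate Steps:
g(V) = 96*V (g(V) = 48*(V + V) = 48*(2*V) = 96*V)
d = 0 (d = -2*0*(-4) = 0*(-4) = 0)
h(m, S) = S² (h(m, S) = (S + 0)² = S²)
h(-47, -2) - g(38) = (-2)² - 96*38 = 4 - 1*3648 = 4 - 3648 = -3644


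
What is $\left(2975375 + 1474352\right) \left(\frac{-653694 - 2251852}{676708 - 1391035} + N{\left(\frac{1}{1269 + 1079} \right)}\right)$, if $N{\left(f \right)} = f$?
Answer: $\frac{30360204029130545}{1677239796} \approx 1.8101 \cdot 10^{7}$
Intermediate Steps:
$\left(2975375 + 1474352\right) \left(\frac{-653694 - 2251852}{676708 - 1391035} + N{\left(\frac{1}{1269 + 1079} \right)}\right) = \left(2975375 + 1474352\right) \left(\frac{-653694 - 2251852}{676708 - 1391035} + \frac{1}{1269 + 1079}\right) = 4449727 \left(- \frac{2905546}{-714327} + \frac{1}{2348}\right) = 4449727 \left(\left(-2905546\right) \left(- \frac{1}{714327}\right) + \frac{1}{2348}\right) = 4449727 \left(\frac{2905546}{714327} + \frac{1}{2348}\right) = 4449727 \cdot \frac{6822936335}{1677239796} = \frac{30360204029130545}{1677239796}$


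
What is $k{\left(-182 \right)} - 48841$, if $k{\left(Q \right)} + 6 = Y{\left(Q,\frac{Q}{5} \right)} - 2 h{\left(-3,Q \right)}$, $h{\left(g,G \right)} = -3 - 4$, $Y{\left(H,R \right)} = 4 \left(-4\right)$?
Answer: $-48849$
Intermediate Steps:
$Y{\left(H,R \right)} = -16$
$h{\left(g,G \right)} = -7$
$k{\left(Q \right)} = -8$ ($k{\left(Q \right)} = -6 - 2 = -8$)
$k{\left(-182 \right)} - 48841 = -8 - 48841 = -48849$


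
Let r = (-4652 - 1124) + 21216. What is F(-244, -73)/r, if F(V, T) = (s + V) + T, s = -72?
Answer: -389/15440 ≈ -0.025194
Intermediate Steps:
F(V, T) = -72 + T + V (F(V, T) = (-72 + V) + T = -72 + T + V)
r = 15440 (r = -5776 + 21216 = 15440)
F(-244, -73)/r = (-72 - 73 - 244)/15440 = -389*1/15440 = -389/15440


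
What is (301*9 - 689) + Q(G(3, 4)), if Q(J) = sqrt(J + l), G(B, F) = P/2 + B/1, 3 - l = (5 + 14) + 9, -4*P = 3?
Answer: 2020 + I*sqrt(358)/4 ≈ 2020.0 + 4.7302*I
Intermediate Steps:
P = -3/4 (P = -1/4*3 = -3/4 ≈ -0.75000)
l = -25 (l = 3 - ((5 + 14) + 9) = 3 - (19 + 9) = 3 - 1*28 = 3 - 28 = -25)
G(B, F) = -3/8 + B (G(B, F) = -3/4/2 + B/1 = -3/4*1/2 + B*1 = -3/8 + B)
Q(J) = sqrt(-25 + J) (Q(J) = sqrt(J - 25) = sqrt(-25 + J))
(301*9 - 689) + Q(G(3, 4)) = (301*9 - 689) + sqrt(-25 + (-3/8 + 3)) = (2709 - 689) + sqrt(-25 + 21/8) = 2020 + sqrt(-179/8) = 2020 + I*sqrt(358)/4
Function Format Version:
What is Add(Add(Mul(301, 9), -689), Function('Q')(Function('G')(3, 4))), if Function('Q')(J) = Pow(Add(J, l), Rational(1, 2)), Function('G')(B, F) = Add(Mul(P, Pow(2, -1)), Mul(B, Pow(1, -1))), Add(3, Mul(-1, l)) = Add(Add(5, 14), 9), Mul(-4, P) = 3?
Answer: Add(2020, Mul(Rational(1, 4), I, Pow(358, Rational(1, 2)))) ≈ Add(2020.0, Mul(4.7302, I))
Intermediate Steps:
P = Rational(-3, 4) (P = Mul(Rational(-1, 4), 3) = Rational(-3, 4) ≈ -0.75000)
l = -25 (l = Add(3, Mul(-1, Add(Add(5, 14), 9))) = Add(3, Mul(-1, Add(19, 9))) = Add(3, Mul(-1, 28)) = Add(3, -28) = -25)
Function('G')(B, F) = Add(Rational(-3, 8), B) (Function('G')(B, F) = Add(Mul(Rational(-3, 4), Pow(2, -1)), Mul(B, Pow(1, -1))) = Add(Mul(Rational(-3, 4), Rational(1, 2)), Mul(B, 1)) = Add(Rational(-3, 8), B))
Function('Q')(J) = Pow(Add(-25, J), Rational(1, 2)) (Function('Q')(J) = Pow(Add(J, -25), Rational(1, 2)) = Pow(Add(-25, J), Rational(1, 2)))
Add(Add(Mul(301, 9), -689), Function('Q')(Function('G')(3, 4))) = Add(Add(Mul(301, 9), -689), Pow(Add(-25, Add(Rational(-3, 8), 3)), Rational(1, 2))) = Add(Add(2709, -689), Pow(Add(-25, Rational(21, 8)), Rational(1, 2))) = Add(2020, Pow(Rational(-179, 8), Rational(1, 2))) = Add(2020, Mul(Rational(1, 4), I, Pow(358, Rational(1, 2))))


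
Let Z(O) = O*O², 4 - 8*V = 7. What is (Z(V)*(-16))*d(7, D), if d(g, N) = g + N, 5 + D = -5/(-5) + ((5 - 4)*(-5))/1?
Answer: -27/16 ≈ -1.6875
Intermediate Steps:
V = -3/8 (V = ½ - ⅛*7 = ½ - 7/8 = -3/8 ≈ -0.37500)
D = -9 (D = -5 + (-5/(-5) + ((5 - 4)*(-5))/1) = -5 + (-5*(-⅕) + (1*(-5))*1) = -5 + (1 - 5*1) = -5 + (1 - 5) = -5 - 4 = -9)
d(g, N) = N + g
Z(O) = O³
(Z(V)*(-16))*d(7, D) = ((-3/8)³*(-16))*(-9 + 7) = -27/512*(-16)*(-2) = (27/32)*(-2) = -27/16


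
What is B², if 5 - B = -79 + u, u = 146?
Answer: 3844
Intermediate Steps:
B = -62 (B = 5 - (-79 + 146) = 5 - 1*67 = 5 - 67 = -62)
B² = (-62)² = 3844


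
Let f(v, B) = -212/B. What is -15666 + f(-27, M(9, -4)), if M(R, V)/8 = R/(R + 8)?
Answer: -282889/18 ≈ -15716.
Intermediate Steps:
M(R, V) = 8*R/(8 + R) (M(R, V) = 8*(R/(R + 8)) = 8*(R/(8 + R)) = 8*R/(8 + R))
-15666 + f(-27, M(9, -4)) = -15666 - 212/(8*9/(8 + 9)) = -15666 - 212/(8*9/17) = -15666 - 212/(8*9*(1/17)) = -15666 - 212/72/17 = -15666 - 212*17/72 = -15666 - 901/18 = -282889/18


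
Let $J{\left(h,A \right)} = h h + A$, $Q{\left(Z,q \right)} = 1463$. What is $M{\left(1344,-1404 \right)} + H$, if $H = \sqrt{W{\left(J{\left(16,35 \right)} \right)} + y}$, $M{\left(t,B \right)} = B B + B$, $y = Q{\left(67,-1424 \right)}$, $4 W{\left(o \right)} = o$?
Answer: $1969812 + \frac{\sqrt{6143}}{2} \approx 1.9699 \cdot 10^{6}$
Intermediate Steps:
$J{\left(h,A \right)} = A + h^{2}$ ($J{\left(h,A \right)} = h^{2} + A = A + h^{2}$)
$W{\left(o \right)} = \frac{o}{4}$
$y = 1463$
$M{\left(t,B \right)} = B + B^{2}$ ($M{\left(t,B \right)} = B^{2} + B = B + B^{2}$)
$H = \frac{\sqrt{6143}}{2}$ ($H = \sqrt{\frac{35 + 16^{2}}{4} + 1463} = \sqrt{\frac{35 + 256}{4} + 1463} = \sqrt{\frac{1}{4} \cdot 291 + 1463} = \sqrt{\frac{291}{4} + 1463} = \sqrt{\frac{6143}{4}} = \frac{\sqrt{6143}}{2} \approx 39.189$)
$M{\left(1344,-1404 \right)} + H = - 1404 \left(1 - 1404\right) + \frac{\sqrt{6143}}{2} = \left(-1404\right) \left(-1403\right) + \frac{\sqrt{6143}}{2} = 1969812 + \frac{\sqrt{6143}}{2}$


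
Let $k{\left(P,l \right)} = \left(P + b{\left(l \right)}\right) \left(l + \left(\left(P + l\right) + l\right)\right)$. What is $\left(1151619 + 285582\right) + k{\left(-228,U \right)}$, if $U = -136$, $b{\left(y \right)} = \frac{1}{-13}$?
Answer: $\frac{20569353}{13} \approx 1.5823 \cdot 10^{6}$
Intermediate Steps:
$b{\left(y \right)} = - \frac{1}{13}$
$k{\left(P,l \right)} = \left(- \frac{1}{13} + P\right) \left(P + 3 l\right)$ ($k{\left(P,l \right)} = \left(P - \frac{1}{13}\right) \left(l + \left(\left(P + l\right) + l\right)\right) = \left(- \frac{1}{13} + P\right) \left(l + \left(P + 2 l\right)\right) = \left(- \frac{1}{13} + P\right) \left(P + 3 l\right)$)
$\left(1151619 + 285582\right) + k{\left(-228,U \right)} = \left(1151619 + 285582\right) + \left(\left(-228\right)^{2} - - \frac{408}{13} - - \frac{228}{13} + 3 \left(-228\right) \left(-136\right)\right) = 1437201 + \left(51984 + \frac{408}{13} + \frac{228}{13} + 93024\right) = 1437201 + \frac{1885740}{13} = \frac{20569353}{13}$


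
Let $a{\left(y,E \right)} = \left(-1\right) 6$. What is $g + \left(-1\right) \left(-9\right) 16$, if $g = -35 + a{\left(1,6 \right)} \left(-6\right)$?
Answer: $145$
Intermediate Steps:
$a{\left(y,E \right)} = -6$
$g = 1$ ($g = -35 - -36 = -35 + 36 = 1$)
$g + \left(-1\right) \left(-9\right) 16 = 1 + \left(-1\right) \left(-9\right) 16 = 1 + 9 \cdot 16 = 1 + 144 = 145$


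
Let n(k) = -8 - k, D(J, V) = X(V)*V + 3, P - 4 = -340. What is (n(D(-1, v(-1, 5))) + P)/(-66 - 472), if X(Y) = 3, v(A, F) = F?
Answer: 181/269 ≈ 0.67286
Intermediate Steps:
P = -336 (P = 4 - 340 = -336)
D(J, V) = 3 + 3*V (D(J, V) = 3*V + 3 = 3 + 3*V)
(n(D(-1, v(-1, 5))) + P)/(-66 - 472) = ((-8 - (3 + 3*5)) - 336)/(-66 - 472) = ((-8 - (3 + 15)) - 336)/(-538) = ((-8 - 1*18) - 336)*(-1/538) = ((-8 - 18) - 336)*(-1/538) = (-26 - 336)*(-1/538) = -362*(-1/538) = 181/269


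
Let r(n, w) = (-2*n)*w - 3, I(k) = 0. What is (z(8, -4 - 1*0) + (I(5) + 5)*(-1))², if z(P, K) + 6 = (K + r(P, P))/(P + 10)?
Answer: 1369/4 ≈ 342.25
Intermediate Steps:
r(n, w) = -3 - 2*n*w (r(n, w) = -2*n*w - 3 = -3 - 2*n*w)
z(P, K) = -6 + (-3 + K - 2*P²)/(10 + P) (z(P, K) = -6 + (K + (-3 - 2*P*P))/(P + 10) = -6 + (K + (-3 - 2*P²))/(10 + P) = -6 + (-3 + K - 2*P²)/(10 + P))
(z(8, -4 - 1*0) + (I(5) + 5)*(-1))² = ((-63 + (-4 - 1*0) - 6*8 - 2*8²)/(10 + 8) + (0 + 5)*(-1))² = ((-63 + (-4 + 0) - 48 - 2*64)/18 + 5*(-1))² = ((-63 - 4 - 48 - 128)/18 - 5)² = ((1/18)*(-243) - 5)² = (-27/2 - 5)² = (-37/2)² = 1369/4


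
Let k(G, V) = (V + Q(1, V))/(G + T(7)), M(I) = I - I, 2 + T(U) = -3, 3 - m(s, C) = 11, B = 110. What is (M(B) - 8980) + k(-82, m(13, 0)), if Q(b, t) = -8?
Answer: -781244/87 ≈ -8979.8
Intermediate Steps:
m(s, C) = -8 (m(s, C) = 3 - 1*11 = 3 - 11 = -8)
T(U) = -5 (T(U) = -2 - 3 = -5)
M(I) = 0
k(G, V) = (-8 + V)/(-5 + G) (k(G, V) = (V - 8)/(G - 5) = (-8 + V)/(-5 + G))
(M(B) - 8980) + k(-82, m(13, 0)) = (0 - 8980) + (-8 - 8)/(-5 - 82) = -8980 - 16/(-87) = -8980 - 1/87*(-16) = -8980 + 16/87 = -781244/87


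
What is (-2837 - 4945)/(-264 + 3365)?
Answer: -7782/3101 ≈ -2.5095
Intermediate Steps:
(-2837 - 4945)/(-264 + 3365) = -7782/3101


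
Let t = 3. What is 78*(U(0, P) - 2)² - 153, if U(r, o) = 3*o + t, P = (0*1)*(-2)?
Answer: -75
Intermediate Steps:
P = 0 (P = 0*(-2) = 0)
U(r, o) = 3 + 3*o (U(r, o) = 3*o + 3 = 3 + 3*o)
78*(U(0, P) - 2)² - 153 = 78*((3 + 3*0) - 2)² - 153 = 78*((3 + 0) - 2)² - 153 = 78*(3 - 2)² - 153 = 78*1² - 153 = 78*1 - 153 = 78 - 153 = -75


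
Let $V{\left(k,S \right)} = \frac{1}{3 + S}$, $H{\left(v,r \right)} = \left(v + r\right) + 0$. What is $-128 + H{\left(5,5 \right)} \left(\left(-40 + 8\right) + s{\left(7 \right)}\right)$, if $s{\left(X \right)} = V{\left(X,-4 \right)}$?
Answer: $-458$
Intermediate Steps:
$H{\left(v,r \right)} = r + v$ ($H{\left(v,r \right)} = \left(r + v\right) + 0 = r + v$)
$s{\left(X \right)} = -1$ ($s{\left(X \right)} = \frac{1}{3 - 4} = \frac{1}{-1} = -1$)
$-128 + H{\left(5,5 \right)} \left(\left(-40 + 8\right) + s{\left(7 \right)}\right) = -128 + \left(5 + 5\right) \left(\left(-40 + 8\right) - 1\right) = -128 + 10 \left(-32 - 1\right) = -128 + 10 \left(-33\right) = -128 - 330 = -458$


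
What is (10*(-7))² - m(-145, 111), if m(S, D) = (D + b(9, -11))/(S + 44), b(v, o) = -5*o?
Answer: 495066/101 ≈ 4901.6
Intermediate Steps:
m(S, D) = (55 + D)/(44 + S) (m(S, D) = (D - 5*(-11))/(S + 44) = (D + 55)/(44 + S) = (55 + D)/(44 + S))
(10*(-7))² - m(-145, 111) = (10*(-7))² - (55 + 111)/(44 - 145) = (-70)² - 166/(-101) = 4900 - (-1)*166/101 = 4900 - 1*(-166/101) = 4900 + 166/101 = 495066/101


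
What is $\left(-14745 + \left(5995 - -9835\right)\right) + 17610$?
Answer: $18695$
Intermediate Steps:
$\left(-14745 + \left(5995 - -9835\right)\right) + 17610 = \left(-14745 + \left(5995 + 9835\right)\right) + 17610 = \left(-14745 + 15830\right) + 17610 = 1085 + 17610 = 18695$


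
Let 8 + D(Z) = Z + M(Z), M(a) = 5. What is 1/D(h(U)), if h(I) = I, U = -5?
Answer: -⅛ ≈ -0.12500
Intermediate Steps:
D(Z) = -3 + Z (D(Z) = -8 + (Z + 5) = -8 + (5 + Z) = -3 + Z)
1/D(h(U)) = 1/(-3 - 5) = 1/(-8) = -⅛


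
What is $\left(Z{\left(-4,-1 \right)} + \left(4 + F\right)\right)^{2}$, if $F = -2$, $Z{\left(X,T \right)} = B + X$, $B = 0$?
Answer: $4$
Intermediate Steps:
$Z{\left(X,T \right)} = X$ ($Z{\left(X,T \right)} = 0 + X = X$)
$\left(Z{\left(-4,-1 \right)} + \left(4 + F\right)\right)^{2} = \left(-4 + \left(4 - 2\right)\right)^{2} = \left(-4 + 2\right)^{2} = \left(-2\right)^{2} = 4$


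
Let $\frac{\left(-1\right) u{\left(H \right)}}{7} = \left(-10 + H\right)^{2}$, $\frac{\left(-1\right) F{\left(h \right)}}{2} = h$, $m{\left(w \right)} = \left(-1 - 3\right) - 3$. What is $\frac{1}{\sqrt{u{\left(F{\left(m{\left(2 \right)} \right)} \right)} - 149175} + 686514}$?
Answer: $\frac{686514}{471301621483} - \frac{i \sqrt{149287}}{471301621483} \approx 1.4566 \cdot 10^{-6} - 8.1981 \cdot 10^{-10} i$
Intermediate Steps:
$m{\left(w \right)} = -7$ ($m{\left(w \right)} = -4 - 3 = -7$)
$F{\left(h \right)} = - 2 h$
$u{\left(H \right)} = - 7 \left(-10 + H\right)^{2}$
$\frac{1}{\sqrt{u{\left(F{\left(m{\left(2 \right)} \right)} \right)} - 149175} + 686514} = \frac{1}{\sqrt{- 7 \left(-10 - -14\right)^{2} - 149175} + 686514} = \frac{1}{\sqrt{- 7 \left(-10 + 14\right)^{2} - 149175} + 686514} = \frac{1}{\sqrt{- 7 \cdot 4^{2} - 149175} + 686514} = \frac{1}{\sqrt{\left(-7\right) 16 - 149175} + 686514} = \frac{1}{\sqrt{-112 - 149175} + 686514} = \frac{1}{\sqrt{-149287} + 686514} = \frac{1}{i \sqrt{149287} + 686514} = \frac{1}{686514 + i \sqrt{149287}}$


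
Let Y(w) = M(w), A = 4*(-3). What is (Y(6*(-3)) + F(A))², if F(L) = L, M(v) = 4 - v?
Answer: 100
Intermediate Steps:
A = -12
Y(w) = 4 - w
(Y(6*(-3)) + F(A))² = ((4 - 6*(-3)) - 12)² = ((4 - 1*(-18)) - 12)² = ((4 + 18) - 12)² = (22 - 12)² = 10² = 100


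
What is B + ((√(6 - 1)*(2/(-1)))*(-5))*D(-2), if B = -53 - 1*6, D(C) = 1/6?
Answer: -59 + 5*√5/3 ≈ -55.273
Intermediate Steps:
D(C) = ⅙
B = -59 (B = -53 - 6 = -59)
B + ((√(6 - 1)*(2/(-1)))*(-5))*D(-2) = -59 + ((√(6 - 1)*(2/(-1)))*(-5))*(⅙) = -59 + ((√5*(2*(-1)))*(-5))*(⅙) = -59 + ((√5*(-2))*(-5))*(⅙) = -59 + (-2*√5*(-5))*(⅙) = -59 + (10*√5)*(⅙) = -59 + 5*√5/3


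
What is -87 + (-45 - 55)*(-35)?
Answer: 3413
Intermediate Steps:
-87 + (-45 - 55)*(-35) = -87 - 100*(-35) = -87 + 3500 = 3413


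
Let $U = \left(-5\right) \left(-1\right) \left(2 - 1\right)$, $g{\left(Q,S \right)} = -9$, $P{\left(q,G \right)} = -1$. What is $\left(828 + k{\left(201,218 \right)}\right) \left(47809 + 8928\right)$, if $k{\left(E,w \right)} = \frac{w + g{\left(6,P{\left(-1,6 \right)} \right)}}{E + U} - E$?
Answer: $\frac{7340122427}{206} \approx 3.5632 \cdot 10^{7}$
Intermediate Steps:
$U = 5$ ($U = 5 \cdot 1 = 5$)
$k{\left(E,w \right)} = - E + \frac{-9 + w}{5 + E}$ ($k{\left(E,w \right)} = \frac{w - 9}{E + 5} - E = \frac{-9 + w}{5 + E} - E = - E + \frac{-9 + w}{5 + E}$)
$\left(828 + k{\left(201,218 \right)}\right) \left(47809 + 8928\right) = \left(828 + \frac{-9 + 218 - 201^{2} - 1005}{5 + 201}\right) \left(47809 + 8928\right) = \left(828 + \frac{-9 + 218 - 40401 - 1005}{206}\right) 56737 = \left(828 + \frac{1}{206} \left(-41197\right)\right) 56737 = \left(828 - \frac{41197}{206}\right) 56737 = \frac{129371}{206} \cdot 56737 = \frac{7340122427}{206}$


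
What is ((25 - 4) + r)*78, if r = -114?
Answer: -7254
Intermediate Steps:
((25 - 4) + r)*78 = ((25 - 4) - 114)*78 = (21 - 114)*78 = -93*78 = -7254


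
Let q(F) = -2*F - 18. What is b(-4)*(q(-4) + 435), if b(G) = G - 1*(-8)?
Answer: 1700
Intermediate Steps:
b(G) = 8 + G (b(G) = G + 8 = 8 + G)
q(F) = -18 - 2*F
b(-4)*(q(-4) + 435) = (8 - 4)*((-18 - 2*(-4)) + 435) = 4*((-18 + 8) + 435) = 4*(-10 + 435) = 4*425 = 1700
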